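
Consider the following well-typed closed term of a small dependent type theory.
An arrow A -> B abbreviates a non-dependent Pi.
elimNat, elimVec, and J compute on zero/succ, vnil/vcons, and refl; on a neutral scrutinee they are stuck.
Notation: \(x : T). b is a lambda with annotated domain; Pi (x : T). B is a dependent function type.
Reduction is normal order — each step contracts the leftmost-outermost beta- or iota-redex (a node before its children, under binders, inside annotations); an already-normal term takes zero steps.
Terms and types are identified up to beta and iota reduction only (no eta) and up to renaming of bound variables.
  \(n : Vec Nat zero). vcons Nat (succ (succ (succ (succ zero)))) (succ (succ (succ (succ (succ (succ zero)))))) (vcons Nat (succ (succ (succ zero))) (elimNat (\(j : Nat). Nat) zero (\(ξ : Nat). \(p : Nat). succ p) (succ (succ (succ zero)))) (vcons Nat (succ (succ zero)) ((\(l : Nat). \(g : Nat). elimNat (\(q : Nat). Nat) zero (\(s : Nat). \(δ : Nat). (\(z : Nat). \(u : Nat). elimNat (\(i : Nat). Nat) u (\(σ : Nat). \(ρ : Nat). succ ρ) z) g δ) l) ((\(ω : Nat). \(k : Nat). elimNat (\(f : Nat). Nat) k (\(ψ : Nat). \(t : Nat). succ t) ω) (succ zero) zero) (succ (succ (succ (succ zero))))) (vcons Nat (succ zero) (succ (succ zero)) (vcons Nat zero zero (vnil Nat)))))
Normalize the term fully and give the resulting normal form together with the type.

reduced normal form:
  \(n : Vec Nat zero). vcons Nat (succ (succ (succ (succ zero)))) (succ (succ (succ (succ (succ (succ zero)))))) (vcons Nat (succ (succ (succ zero))) (succ (succ (succ zero))) (vcons Nat (succ (succ zero)) (succ (succ (succ (succ zero)))) (vcons Nat (succ zero) (succ (succ zero)) (vcons Nat zero zero (vnil Nat)))))
inferred type:
  Vec Nat zero -> Vec Nat (succ (succ (succ (succ (succ zero)))))


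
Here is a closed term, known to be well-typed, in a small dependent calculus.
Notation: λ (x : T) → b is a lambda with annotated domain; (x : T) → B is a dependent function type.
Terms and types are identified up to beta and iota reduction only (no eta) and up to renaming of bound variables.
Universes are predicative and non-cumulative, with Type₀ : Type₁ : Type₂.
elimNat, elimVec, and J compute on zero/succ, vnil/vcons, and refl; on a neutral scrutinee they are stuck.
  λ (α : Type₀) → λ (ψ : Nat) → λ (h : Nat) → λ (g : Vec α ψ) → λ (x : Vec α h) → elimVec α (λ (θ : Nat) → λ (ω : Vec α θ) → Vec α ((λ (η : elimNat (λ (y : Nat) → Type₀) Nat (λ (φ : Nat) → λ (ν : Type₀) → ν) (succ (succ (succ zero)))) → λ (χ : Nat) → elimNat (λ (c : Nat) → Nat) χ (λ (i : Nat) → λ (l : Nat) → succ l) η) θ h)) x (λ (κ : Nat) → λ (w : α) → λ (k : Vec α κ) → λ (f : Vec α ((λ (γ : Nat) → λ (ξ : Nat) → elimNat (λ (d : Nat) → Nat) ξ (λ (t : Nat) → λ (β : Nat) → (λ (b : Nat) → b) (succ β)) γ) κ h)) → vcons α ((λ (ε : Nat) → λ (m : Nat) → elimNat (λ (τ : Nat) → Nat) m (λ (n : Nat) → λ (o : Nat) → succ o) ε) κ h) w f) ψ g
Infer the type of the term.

the term's type:
  (α : Type₀) → (ψ : Nat) → (h : Nat) → (g : Vec α ψ) → (x : Vec α h) → Vec α (elimNat (λ (θ : Nat) → Nat) h (λ (ω : Nat) → λ (η : Nat) → succ η) ψ)


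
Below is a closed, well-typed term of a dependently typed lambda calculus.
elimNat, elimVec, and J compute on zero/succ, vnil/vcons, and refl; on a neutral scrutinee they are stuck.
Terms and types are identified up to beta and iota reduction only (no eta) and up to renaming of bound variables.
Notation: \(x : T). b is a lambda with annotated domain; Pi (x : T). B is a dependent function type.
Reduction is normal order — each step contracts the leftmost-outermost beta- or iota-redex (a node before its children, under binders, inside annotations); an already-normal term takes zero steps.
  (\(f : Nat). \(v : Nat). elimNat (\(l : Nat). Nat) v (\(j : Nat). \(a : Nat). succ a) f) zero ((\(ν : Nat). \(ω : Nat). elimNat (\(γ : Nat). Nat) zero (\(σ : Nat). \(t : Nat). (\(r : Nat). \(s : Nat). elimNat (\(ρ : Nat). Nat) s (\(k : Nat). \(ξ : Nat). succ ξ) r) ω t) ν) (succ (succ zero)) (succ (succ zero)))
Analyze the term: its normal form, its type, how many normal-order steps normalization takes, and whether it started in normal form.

reduced normal form:
  succ (succ (succ (succ zero)))
type:
  Nat
normal-order step count: 30
term was already normal: no
first redex: a beta-redex


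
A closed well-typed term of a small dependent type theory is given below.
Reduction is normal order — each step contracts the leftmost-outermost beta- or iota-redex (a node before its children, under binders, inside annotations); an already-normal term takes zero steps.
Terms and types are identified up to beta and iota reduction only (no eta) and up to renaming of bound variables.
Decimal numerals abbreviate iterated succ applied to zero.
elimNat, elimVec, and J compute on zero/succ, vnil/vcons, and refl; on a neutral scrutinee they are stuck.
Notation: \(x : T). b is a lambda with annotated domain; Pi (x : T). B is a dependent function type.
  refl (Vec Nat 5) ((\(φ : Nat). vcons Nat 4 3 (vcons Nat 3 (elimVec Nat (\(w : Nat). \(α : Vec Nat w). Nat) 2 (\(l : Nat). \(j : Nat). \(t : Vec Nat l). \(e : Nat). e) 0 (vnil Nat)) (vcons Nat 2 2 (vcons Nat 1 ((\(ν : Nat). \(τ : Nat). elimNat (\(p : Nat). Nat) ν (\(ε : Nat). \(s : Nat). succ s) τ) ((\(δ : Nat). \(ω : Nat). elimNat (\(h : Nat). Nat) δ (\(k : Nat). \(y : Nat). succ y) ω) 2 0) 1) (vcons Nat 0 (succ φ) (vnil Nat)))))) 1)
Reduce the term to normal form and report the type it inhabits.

resulting normal form:
  refl (Vec Nat 5) (vcons Nat 4 3 (vcons Nat 3 2 (vcons Nat 2 2 (vcons Nat 1 3 (vcons Nat 0 2 (vnil Nat))))))
type:
  Eq (Vec Nat 5) (vcons Nat 4 3 (vcons Nat 3 2 (vcons Nat 2 2 (vcons Nat 1 3 (vcons Nat 0 2 (vnil Nat)))))) (vcons Nat 4 3 (vcons Nat 3 2 (vcons Nat 2 2 (vcons Nat 1 3 (vcons Nat 0 2 (vnil Nat))))))


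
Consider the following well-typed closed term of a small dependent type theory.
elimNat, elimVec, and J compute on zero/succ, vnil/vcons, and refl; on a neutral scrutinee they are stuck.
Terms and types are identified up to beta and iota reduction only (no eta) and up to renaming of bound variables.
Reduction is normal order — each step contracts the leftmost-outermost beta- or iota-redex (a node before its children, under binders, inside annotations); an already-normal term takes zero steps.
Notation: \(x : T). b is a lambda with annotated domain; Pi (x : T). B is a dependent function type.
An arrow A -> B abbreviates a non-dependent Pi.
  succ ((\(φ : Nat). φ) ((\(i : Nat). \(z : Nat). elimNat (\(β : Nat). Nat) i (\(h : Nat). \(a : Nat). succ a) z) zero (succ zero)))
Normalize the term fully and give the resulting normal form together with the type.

normal form:
  succ (succ zero)
inferred type:
  Nat
observation: 7 normal-order steps separate the term from its normal form.


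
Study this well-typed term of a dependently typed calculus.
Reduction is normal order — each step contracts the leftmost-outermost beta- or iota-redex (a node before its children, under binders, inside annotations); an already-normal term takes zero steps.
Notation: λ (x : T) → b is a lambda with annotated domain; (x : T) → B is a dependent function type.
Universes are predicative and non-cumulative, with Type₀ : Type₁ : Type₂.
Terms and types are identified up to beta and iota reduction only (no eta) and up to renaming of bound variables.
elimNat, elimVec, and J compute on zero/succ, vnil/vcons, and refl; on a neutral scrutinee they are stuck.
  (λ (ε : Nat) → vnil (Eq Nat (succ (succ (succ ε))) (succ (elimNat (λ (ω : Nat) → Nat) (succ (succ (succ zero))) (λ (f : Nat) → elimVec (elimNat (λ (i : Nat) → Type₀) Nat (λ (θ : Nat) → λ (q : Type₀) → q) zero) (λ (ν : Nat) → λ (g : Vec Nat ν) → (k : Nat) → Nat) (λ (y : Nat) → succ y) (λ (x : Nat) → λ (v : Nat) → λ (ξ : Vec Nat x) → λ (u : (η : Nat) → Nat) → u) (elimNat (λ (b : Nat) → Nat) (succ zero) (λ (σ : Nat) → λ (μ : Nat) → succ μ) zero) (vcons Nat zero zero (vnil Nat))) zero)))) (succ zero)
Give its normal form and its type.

reduced normal form:
  vnil (Eq Nat (succ (succ (succ (succ zero)))) (succ (succ (succ (succ zero)))))
inferred type:
  Vec (Eq Nat (succ (succ (succ (succ zero)))) (succ (succ (succ (succ zero))))) zero


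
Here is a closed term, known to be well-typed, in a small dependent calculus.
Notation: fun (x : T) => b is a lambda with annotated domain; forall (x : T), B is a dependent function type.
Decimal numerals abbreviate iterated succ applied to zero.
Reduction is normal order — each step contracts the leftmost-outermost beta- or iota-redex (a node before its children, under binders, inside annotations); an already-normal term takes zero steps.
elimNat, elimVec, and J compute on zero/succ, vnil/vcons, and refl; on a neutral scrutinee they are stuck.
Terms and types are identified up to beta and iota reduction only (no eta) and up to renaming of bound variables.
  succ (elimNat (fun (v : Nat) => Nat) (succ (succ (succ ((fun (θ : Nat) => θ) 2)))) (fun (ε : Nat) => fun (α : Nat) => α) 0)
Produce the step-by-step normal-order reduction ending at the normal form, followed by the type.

reduction (normal order):
  succ (elimNat (fun (v : Nat) => Nat) (succ (succ (succ ((fun (θ : Nat) => θ) 2)))) (fun (ε : Nat) => fun (α : Nat) => α) 0)
  ~> succ (succ (succ (succ ((fun (v : Nat) => v) 2))))
  ~> 6
type:
  Nat


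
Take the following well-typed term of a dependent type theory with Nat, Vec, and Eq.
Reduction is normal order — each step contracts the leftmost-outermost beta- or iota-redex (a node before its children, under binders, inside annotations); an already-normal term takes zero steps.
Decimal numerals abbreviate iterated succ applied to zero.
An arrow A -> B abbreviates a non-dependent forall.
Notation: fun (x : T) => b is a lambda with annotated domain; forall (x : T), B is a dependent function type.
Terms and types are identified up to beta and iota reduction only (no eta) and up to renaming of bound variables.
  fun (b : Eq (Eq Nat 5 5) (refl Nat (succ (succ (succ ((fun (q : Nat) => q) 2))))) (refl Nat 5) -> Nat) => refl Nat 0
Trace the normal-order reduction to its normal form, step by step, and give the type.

normal-order reduction:
  fun (b : Eq (Eq Nat 5 5) (refl Nat (succ (succ (succ ((fun (q : Nat) => q) 2))))) (refl Nat 5) -> Nat) => refl Nat 0
  ~> fun (b : Eq (Eq Nat 5 5) (refl Nat 5) (refl Nat 5) -> Nat) => refl Nat 0
the term's type:
  (Eq (Eq Nat 5 5) (refl Nat 5) (refl Nat 5) -> Nat) -> Eq Nat 0 0


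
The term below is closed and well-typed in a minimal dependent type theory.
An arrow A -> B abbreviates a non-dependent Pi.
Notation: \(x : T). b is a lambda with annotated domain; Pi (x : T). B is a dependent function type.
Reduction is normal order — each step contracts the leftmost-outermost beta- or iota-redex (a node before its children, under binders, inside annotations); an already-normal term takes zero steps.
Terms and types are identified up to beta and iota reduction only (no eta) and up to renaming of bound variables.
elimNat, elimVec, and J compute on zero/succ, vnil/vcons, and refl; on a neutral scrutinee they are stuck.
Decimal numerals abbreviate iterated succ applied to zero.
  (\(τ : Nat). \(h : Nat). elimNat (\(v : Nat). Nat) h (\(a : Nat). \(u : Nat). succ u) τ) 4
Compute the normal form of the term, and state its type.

reduced normal form:
  \(τ : Nat). succ (succ (succ (succ τ)))
type:
  Nat -> Nat
observation: reduction starts at a beta-redex, and 14 normal-order steps reach the normal form.


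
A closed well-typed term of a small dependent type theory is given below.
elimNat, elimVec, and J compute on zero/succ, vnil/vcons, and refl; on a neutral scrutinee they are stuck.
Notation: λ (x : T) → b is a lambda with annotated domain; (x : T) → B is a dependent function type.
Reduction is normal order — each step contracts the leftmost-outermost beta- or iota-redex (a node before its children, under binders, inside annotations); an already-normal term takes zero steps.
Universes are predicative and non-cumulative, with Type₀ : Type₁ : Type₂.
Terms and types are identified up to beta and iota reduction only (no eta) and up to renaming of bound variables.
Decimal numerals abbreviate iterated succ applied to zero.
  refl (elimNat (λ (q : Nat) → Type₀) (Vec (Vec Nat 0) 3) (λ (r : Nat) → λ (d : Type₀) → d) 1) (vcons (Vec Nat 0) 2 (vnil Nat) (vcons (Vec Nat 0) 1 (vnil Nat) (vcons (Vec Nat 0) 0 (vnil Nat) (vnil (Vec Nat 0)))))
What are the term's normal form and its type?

reduced normal form:
  refl (Vec (Vec Nat 0) 3) (vcons (Vec Nat 0) 2 (vnil Nat) (vcons (Vec Nat 0) 1 (vnil Nat) (vcons (Vec Nat 0) 0 (vnil Nat) (vnil (Vec Nat 0)))))
inferred type:
  Eq (Vec (Vec Nat 0) 3) (vcons (Vec Nat 0) 2 (vnil Nat) (vcons (Vec Nat 0) 1 (vnil Nat) (vcons (Vec Nat 0) 0 (vnil Nat) (vnil (Vec Nat 0))))) (vcons (Vec Nat 0) 2 (vnil Nat) (vcons (Vec Nat 0) 1 (vnil Nat) (vcons (Vec Nat 0) 0 (vnil Nat) (vnil (Vec Nat 0)))))


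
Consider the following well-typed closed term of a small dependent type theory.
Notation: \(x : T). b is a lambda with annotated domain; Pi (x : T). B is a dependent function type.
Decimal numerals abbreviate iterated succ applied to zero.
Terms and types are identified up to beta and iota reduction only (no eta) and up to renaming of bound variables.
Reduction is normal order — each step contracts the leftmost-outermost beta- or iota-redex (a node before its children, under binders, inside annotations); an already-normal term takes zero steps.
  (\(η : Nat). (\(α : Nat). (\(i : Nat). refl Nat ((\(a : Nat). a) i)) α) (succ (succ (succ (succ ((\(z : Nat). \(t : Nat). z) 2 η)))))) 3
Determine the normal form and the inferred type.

resulting normal form:
  refl Nat 6
the term's type:
  Eq Nat 6 6
observation: reduction starts at a beta-redex, and 6 normal-order steps reach the normal form.


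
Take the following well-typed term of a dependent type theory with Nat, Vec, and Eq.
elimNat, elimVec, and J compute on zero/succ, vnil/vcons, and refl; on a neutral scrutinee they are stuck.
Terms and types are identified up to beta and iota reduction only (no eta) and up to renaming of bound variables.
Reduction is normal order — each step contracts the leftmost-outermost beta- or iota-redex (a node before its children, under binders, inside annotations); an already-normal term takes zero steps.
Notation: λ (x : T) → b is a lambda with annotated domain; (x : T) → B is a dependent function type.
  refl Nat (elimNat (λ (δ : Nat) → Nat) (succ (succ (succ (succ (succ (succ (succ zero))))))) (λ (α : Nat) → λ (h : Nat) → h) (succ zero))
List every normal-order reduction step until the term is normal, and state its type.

normal-order reduction sequence:
  refl Nat (elimNat (λ (δ : Nat) → Nat) (succ (succ (succ (succ (succ (succ (succ zero))))))) (λ (α : Nat) → λ (h : Nat) → h) (succ zero))
  ~> refl Nat ((λ (δ : Nat) → λ (α : Nat) → α) zero (elimNat (λ (h : Nat) → Nat) (succ (succ (succ (succ (succ (succ (succ zero))))))) (λ (γ : Nat) → λ (z : Nat) → z) zero))
  ~> refl Nat ((λ (δ : Nat) → δ) (elimNat (λ (α : Nat) → Nat) (succ (succ (succ (succ (succ (succ (succ zero))))))) (λ (h : Nat) → λ (γ : Nat) → γ) zero))
  ~> refl Nat (elimNat (λ (δ : Nat) → Nat) (succ (succ (succ (succ (succ (succ (succ zero))))))) (λ (α : Nat) → λ (h : Nat) → h) zero)
  ~> refl Nat (succ (succ (succ (succ (succ (succ (succ zero)))))))
the term's type:
  Eq Nat (succ (succ (succ (succ (succ (succ (succ zero))))))) (succ (succ (succ (succ (succ (succ (succ zero)))))))


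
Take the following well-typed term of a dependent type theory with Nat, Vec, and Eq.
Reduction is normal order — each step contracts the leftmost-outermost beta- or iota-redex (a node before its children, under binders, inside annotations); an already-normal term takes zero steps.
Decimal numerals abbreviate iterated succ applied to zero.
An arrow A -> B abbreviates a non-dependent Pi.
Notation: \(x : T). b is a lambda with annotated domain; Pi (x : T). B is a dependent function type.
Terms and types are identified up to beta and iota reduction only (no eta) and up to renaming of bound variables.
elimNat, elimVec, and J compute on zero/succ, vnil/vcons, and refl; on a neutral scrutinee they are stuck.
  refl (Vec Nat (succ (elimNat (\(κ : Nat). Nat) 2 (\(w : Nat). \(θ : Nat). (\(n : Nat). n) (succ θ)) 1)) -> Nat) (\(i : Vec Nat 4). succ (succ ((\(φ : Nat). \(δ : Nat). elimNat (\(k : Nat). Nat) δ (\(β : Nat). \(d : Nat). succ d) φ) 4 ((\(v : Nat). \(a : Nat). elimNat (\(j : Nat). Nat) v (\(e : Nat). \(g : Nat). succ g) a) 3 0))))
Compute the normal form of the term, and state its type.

resulting normal form:
  refl (Vec Nat 4 -> Nat) (\(κ : Vec Nat 4). 9)
the term's type:
  Eq (Vec Nat 4 -> Nat) (\(κ : Vec Nat 4). 9) (\(w : Vec Nat 4). 9)
observation: contracting an elimNat iota-redex first, the term normalizes in 23 steps.


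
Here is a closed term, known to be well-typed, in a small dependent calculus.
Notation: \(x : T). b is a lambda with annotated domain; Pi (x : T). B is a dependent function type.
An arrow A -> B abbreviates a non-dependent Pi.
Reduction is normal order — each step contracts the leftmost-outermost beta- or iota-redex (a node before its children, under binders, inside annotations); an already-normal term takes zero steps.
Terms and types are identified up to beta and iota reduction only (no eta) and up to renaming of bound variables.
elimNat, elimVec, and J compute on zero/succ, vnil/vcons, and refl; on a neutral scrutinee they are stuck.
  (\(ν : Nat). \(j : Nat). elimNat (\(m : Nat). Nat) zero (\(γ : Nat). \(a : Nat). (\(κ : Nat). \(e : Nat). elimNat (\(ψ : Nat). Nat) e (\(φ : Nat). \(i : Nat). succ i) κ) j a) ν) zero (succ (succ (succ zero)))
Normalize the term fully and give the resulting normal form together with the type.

reduced normal form:
  zero
type:
  Nat
observation: contracting a beta-redex first, the term normalizes in 3 steps.


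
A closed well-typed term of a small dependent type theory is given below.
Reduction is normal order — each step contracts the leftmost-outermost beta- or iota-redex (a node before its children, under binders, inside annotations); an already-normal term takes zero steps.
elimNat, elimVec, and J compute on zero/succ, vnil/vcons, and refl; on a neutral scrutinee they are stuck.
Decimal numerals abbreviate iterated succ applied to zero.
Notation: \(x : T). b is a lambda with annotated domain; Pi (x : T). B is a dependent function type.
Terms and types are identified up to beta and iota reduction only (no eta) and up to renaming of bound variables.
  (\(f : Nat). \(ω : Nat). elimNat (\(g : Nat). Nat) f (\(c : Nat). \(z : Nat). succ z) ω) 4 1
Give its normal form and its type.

normal form:
  5
inferred type:
  Nat
observation: the leftmost-outermost redex is a beta-redex, and normalization takes 6 steps.


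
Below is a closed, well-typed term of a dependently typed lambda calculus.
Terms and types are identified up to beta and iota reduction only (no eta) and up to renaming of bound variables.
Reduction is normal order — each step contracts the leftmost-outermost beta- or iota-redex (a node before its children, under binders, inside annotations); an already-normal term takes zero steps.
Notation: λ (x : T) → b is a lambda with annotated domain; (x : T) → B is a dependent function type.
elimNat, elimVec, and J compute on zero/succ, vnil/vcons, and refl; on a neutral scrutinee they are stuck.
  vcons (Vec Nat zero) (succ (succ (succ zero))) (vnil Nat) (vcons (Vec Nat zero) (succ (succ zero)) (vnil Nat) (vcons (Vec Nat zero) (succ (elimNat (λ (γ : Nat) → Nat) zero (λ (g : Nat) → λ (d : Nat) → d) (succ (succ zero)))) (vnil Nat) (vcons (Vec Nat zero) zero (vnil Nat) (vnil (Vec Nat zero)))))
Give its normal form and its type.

reduced normal form:
  vcons (Vec Nat zero) (succ (succ (succ zero))) (vnil Nat) (vcons (Vec Nat zero) (succ (succ zero)) (vnil Nat) (vcons (Vec Nat zero) (succ zero) (vnil Nat) (vcons (Vec Nat zero) zero (vnil Nat) (vnil (Vec Nat zero)))))
type:
  Vec (Vec Nat zero) (succ (succ (succ (succ zero))))


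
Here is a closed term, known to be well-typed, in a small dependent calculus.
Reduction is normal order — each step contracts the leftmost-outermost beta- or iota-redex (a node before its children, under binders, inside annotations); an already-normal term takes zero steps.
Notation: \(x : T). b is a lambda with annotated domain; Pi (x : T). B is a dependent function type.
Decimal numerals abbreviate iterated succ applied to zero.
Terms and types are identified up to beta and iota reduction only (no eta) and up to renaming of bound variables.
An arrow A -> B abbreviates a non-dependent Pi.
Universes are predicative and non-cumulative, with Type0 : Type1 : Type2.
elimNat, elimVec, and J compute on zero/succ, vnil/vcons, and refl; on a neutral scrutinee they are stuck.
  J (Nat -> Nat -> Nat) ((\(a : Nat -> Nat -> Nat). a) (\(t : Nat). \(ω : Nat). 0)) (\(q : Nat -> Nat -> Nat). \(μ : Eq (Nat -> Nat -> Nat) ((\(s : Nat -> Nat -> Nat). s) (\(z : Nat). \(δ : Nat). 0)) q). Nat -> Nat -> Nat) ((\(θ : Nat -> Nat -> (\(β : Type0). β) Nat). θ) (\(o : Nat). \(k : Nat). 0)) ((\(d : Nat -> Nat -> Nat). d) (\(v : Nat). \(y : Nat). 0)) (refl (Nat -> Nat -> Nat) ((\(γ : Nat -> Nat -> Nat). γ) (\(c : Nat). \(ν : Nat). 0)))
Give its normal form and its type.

normal form:
  \(a : Nat). \(t : Nat). 0
the term's type:
  Nat -> Nat -> Nat


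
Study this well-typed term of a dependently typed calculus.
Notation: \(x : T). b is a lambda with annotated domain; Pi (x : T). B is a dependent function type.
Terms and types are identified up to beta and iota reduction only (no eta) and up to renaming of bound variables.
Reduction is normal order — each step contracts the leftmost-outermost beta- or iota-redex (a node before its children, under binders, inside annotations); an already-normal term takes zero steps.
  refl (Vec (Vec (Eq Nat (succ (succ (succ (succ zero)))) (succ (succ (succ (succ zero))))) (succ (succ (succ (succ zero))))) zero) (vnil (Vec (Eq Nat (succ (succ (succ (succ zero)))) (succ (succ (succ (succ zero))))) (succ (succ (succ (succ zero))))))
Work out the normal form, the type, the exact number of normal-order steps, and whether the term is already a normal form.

normal form:
  refl (Vec (Vec (Eq Nat (succ (succ (succ (succ zero)))) (succ (succ (succ (succ zero))))) (succ (succ (succ (succ zero))))) zero) (vnil (Vec (Eq Nat (succ (succ (succ (succ zero)))) (succ (succ (succ (succ zero))))) (succ (succ (succ (succ zero))))))
type:
  Eq (Vec (Vec (Eq Nat (succ (succ (succ (succ zero)))) (succ (succ (succ (succ zero))))) (succ (succ (succ (succ zero))))) zero) (vnil (Vec (Eq Nat (succ (succ (succ (succ zero)))) (succ (succ (succ (succ zero))))) (succ (succ (succ (succ zero)))))) (vnil (Vec (Eq Nat (succ (succ (succ (succ zero)))) (succ (succ (succ (succ zero))))) (succ (succ (succ (succ zero))))))
normal-order step count: 0
already normal: yes


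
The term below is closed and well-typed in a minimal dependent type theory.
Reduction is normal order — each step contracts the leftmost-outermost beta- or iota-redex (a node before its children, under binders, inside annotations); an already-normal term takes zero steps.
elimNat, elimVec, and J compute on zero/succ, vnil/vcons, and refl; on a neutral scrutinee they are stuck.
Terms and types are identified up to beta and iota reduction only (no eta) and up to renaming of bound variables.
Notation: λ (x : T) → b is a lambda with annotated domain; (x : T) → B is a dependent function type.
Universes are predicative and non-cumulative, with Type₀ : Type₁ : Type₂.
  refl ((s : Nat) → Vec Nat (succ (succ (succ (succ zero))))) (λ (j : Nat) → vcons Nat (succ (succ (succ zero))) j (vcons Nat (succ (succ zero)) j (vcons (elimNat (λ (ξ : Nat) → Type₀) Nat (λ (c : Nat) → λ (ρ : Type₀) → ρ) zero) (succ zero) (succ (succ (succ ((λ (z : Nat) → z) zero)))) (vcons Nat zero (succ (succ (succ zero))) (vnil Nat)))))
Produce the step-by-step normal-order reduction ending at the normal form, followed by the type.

normal-order reduction sequence:
  refl ((s : Nat) → Vec Nat (succ (succ (succ (succ zero))))) (λ (j : Nat) → vcons Nat (succ (succ (succ zero))) j (vcons Nat (succ (succ zero)) j (vcons (elimNat (λ (ξ : Nat) → Type₀) Nat (λ (c : Nat) → λ (ρ : Type₀) → ρ) zero) (succ zero) (succ (succ (succ ((λ (z : Nat) → z) zero)))) (vcons Nat zero (succ (succ (succ zero))) (vnil Nat)))))
  ~> refl ((s : Nat) → Vec Nat (succ (succ (succ (succ zero))))) (λ (j : Nat) → vcons Nat (succ (succ (succ zero))) j (vcons Nat (succ (succ zero)) j (vcons Nat (succ zero) (succ (succ (succ ((λ (ξ : Nat) → ξ) zero)))) (vcons Nat zero (succ (succ (succ zero))) (vnil Nat)))))
  ~> refl ((s : Nat) → Vec Nat (succ (succ (succ (succ zero))))) (λ (j : Nat) → vcons Nat (succ (succ (succ zero))) j (vcons Nat (succ (succ zero)) j (vcons Nat (succ zero) (succ (succ (succ zero))) (vcons Nat zero (succ (succ (succ zero))) (vnil Nat)))))
inferred type:
  Eq ((s : Nat) → Vec Nat (succ (succ (succ (succ zero))))) (λ (j : Nat) → vcons Nat (succ (succ (succ zero))) j (vcons Nat (succ (succ zero)) j (vcons Nat (succ zero) (succ (succ (succ zero))) (vcons Nat zero (succ (succ (succ zero))) (vnil Nat))))) (λ (ξ : Nat) → vcons Nat (succ (succ (succ zero))) ξ (vcons Nat (succ (succ zero)) ξ (vcons Nat (succ zero) (succ (succ (succ zero))) (vcons Nat zero (succ (succ (succ zero))) (vnil Nat)))))


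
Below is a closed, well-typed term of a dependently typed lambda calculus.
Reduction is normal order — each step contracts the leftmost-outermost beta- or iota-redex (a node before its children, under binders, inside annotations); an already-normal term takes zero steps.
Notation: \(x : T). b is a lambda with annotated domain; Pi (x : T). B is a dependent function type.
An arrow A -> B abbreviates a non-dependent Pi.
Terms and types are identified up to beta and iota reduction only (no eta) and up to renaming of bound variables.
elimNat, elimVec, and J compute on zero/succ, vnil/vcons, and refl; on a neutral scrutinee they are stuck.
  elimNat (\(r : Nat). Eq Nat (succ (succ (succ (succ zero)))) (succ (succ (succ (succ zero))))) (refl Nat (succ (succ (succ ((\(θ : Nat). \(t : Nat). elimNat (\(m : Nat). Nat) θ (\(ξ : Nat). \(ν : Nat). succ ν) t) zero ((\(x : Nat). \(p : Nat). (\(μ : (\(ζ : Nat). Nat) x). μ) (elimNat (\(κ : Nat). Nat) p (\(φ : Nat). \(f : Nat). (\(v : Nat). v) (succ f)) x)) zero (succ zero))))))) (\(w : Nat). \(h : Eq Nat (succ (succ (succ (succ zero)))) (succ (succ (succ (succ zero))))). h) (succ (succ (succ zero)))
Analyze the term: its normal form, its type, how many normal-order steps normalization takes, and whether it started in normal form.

reduced normal form:
  refl Nat (succ (succ (succ (succ zero))))
the term's type:
  Eq Nat (succ (succ (succ (succ zero)))) (succ (succ (succ (succ zero))))
reduction steps (normal order): 20
started in normal form: no
first contracted redex: an elimNat iota-redex


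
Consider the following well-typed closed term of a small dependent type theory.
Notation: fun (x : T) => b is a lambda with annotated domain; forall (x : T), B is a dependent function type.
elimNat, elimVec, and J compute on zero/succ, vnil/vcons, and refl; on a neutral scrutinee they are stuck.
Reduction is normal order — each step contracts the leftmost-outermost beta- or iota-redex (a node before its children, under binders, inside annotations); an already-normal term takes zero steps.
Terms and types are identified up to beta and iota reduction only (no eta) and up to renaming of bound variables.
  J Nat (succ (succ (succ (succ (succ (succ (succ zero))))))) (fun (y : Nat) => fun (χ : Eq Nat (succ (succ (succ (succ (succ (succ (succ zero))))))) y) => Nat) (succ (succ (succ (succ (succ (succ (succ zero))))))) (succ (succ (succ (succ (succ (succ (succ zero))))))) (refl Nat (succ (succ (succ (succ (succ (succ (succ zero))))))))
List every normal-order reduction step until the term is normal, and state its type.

normal-order reduction sequence:
  J Nat (succ (succ (succ (succ (succ (succ (succ zero))))))) (fun (y : Nat) => fun (χ : Eq Nat (succ (succ (succ (succ (succ (succ (succ zero))))))) y) => Nat) (succ (succ (succ (succ (succ (succ (succ zero))))))) (succ (succ (succ (succ (succ (succ (succ zero))))))) (refl Nat (succ (succ (succ (succ (succ (succ (succ zero))))))))
  ~> succ (succ (succ (succ (succ (succ (succ zero))))))
type:
  Nat


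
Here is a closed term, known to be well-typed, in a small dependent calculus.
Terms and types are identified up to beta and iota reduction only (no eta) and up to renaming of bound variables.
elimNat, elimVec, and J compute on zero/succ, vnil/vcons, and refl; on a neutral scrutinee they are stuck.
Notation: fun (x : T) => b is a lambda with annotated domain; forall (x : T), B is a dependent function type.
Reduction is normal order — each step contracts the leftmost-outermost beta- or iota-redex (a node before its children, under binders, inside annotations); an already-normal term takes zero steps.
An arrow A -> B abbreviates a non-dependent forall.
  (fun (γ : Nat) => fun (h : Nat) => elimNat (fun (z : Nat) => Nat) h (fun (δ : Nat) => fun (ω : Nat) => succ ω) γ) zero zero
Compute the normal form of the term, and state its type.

reduced normal form:
  zero
type:
  Nat
observation: the term reaches its normal form after 3 normal-order steps.


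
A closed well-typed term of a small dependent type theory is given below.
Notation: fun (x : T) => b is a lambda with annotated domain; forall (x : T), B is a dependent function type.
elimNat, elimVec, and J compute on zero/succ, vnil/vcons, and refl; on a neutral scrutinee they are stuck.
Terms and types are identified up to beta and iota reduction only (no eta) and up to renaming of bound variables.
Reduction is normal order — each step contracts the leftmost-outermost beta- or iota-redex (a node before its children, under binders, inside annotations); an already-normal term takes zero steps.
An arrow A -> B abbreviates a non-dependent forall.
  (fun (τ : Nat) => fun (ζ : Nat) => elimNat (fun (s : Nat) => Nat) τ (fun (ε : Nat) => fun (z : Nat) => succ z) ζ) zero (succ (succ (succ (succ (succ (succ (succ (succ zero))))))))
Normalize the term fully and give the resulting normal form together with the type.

resulting normal form:
  succ (succ (succ (succ (succ (succ (succ (succ zero)))))))
type:
  Nat


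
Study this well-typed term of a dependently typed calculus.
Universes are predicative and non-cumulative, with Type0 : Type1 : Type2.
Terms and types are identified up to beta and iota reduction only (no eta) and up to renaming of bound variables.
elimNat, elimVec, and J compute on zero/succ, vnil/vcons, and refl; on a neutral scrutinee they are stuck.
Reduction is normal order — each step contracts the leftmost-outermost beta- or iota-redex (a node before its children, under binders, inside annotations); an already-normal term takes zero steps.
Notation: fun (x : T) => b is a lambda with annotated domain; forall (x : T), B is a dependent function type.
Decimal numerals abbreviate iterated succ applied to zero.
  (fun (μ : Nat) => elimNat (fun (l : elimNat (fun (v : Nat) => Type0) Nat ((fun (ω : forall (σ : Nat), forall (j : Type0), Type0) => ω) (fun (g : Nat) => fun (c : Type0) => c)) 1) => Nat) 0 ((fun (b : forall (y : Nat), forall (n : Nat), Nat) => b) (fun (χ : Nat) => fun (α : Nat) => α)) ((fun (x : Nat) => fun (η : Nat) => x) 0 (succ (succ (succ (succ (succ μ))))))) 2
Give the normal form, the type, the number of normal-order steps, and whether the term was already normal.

normal form:
  0
the term's type:
  Nat
reduction steps (normal order): 10
already normal: no
first redex: a beta-redex


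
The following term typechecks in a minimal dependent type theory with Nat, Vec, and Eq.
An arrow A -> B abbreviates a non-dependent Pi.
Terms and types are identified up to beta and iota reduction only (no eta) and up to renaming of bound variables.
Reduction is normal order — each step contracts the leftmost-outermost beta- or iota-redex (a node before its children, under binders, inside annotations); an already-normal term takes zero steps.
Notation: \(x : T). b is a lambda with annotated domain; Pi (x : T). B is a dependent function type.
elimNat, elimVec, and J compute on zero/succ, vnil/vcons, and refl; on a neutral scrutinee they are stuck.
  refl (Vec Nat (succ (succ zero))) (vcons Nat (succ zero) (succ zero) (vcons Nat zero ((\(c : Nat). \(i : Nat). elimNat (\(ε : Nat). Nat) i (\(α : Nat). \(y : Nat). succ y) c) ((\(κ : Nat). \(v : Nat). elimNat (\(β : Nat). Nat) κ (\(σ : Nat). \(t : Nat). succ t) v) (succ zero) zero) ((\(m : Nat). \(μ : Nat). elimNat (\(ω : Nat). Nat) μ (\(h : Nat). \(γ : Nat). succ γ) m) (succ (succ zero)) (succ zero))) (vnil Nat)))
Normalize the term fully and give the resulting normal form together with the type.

reduced normal form:
  refl (Vec Nat (succ (succ zero))) (vcons Nat (succ zero) (succ zero) (vcons Nat zero (succ (succ (succ (succ zero)))) (vnil Nat)))
type:
  Eq (Vec Nat (succ (succ zero))) (vcons Nat (succ zero) (succ zero) (vcons Nat zero (succ (succ (succ (succ zero)))) (vnil Nat))) (vcons Nat (succ zero) (succ zero) (vcons Nat zero (succ (succ (succ (succ zero)))) (vnil Nat)))


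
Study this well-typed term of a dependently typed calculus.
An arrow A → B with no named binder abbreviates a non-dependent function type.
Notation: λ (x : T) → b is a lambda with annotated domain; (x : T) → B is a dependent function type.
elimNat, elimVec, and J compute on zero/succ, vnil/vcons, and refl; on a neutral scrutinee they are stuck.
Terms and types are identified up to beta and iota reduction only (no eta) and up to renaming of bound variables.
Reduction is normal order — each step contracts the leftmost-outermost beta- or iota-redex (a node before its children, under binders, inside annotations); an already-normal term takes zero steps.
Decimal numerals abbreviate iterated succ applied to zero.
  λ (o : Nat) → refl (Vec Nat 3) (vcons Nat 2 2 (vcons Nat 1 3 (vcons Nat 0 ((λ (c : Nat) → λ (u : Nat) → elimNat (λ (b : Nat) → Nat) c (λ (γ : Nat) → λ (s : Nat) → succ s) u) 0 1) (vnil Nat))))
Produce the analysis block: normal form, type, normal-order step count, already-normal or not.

resulting normal form:
  λ (o : Nat) → refl (Vec Nat 3) (vcons Nat 2 2 (vcons Nat 1 3 (vcons Nat 0 1 (vnil Nat))))
type:
  Nat → Eq (Vec Nat 3) (vcons Nat 2 2 (vcons Nat 1 3 (vcons Nat 0 1 (vnil Nat)))) (vcons Nat 2 2 (vcons Nat 1 3 (vcons Nat 0 1 (vnil Nat))))
reduction steps (normal order): 6
term was already normal: no
first redex: a beta-redex


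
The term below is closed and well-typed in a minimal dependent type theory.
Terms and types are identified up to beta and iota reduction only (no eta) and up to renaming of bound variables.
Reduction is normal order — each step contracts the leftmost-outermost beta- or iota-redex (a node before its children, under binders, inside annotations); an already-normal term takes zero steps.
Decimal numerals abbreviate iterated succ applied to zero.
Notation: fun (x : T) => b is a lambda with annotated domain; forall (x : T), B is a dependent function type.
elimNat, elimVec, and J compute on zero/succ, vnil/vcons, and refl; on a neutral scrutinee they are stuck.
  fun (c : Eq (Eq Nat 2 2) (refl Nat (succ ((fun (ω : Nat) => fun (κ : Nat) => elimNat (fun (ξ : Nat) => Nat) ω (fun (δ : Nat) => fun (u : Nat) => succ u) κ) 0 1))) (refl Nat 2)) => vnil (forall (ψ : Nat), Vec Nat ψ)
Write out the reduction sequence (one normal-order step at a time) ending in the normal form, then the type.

normal-order reduction sequence:
  fun (c : Eq (Eq Nat 2 2) (refl Nat (succ ((fun (ω : Nat) => fun (κ : Nat) => elimNat (fun (ξ : Nat) => Nat) ω (fun (δ : Nat) => fun (u : Nat) => succ u) κ) 0 1))) (refl Nat 2)) => vnil (forall (ψ : Nat), Vec Nat ψ)
  ~> fun (c : Eq (Eq Nat 2 2) (refl Nat (succ ((fun (ω : Nat) => elimNat (fun (κ : Nat) => Nat) 0 (fun (ξ : Nat) => fun (δ : Nat) => succ δ) ω) 1))) (refl Nat 2)) => vnil (forall (u : Nat), Vec Nat u)
  ~> fun (c : Eq (Eq Nat 2 2) (refl Nat (succ (elimNat (fun (ω : Nat) => Nat) 0 (fun (κ : Nat) => fun (ξ : Nat) => succ ξ) 1))) (refl Nat 2)) => vnil (forall (δ : Nat), Vec Nat δ)
  ~> fun (c : Eq (Eq Nat 2 2) (refl Nat (succ ((fun (ω : Nat) => fun (κ : Nat) => succ κ) 0 (elimNat (fun (ξ : Nat) => Nat) 0 (fun (δ : Nat) => fun (u : Nat) => succ u) 0)))) (refl Nat 2)) => vnil (forall (ψ : Nat), Vec Nat ψ)
  ~> fun (c : Eq (Eq Nat 2 2) (refl Nat (succ ((fun (ω : Nat) => succ ω) (elimNat (fun (κ : Nat) => Nat) 0 (fun (ξ : Nat) => fun (δ : Nat) => succ δ) 0)))) (refl Nat 2)) => vnil (forall (u : Nat), Vec Nat u)
  ~> fun (c : Eq (Eq Nat 2 2) (refl Nat (succ (succ (elimNat (fun (ω : Nat) => Nat) 0 (fun (κ : Nat) => fun (ξ : Nat) => succ ξ) 0)))) (refl Nat 2)) => vnil (forall (δ : Nat), Vec Nat δ)
  ~> fun (c : Eq (Eq Nat 2 2) (refl Nat 2) (refl Nat 2)) => vnil (forall (ω : Nat), Vec Nat ω)
inferred type:
  forall (c : Eq (Eq Nat 2 2) (refl Nat 2) (refl Nat 2)), Vec (forall (ω : Nat), Vec Nat ω) 0


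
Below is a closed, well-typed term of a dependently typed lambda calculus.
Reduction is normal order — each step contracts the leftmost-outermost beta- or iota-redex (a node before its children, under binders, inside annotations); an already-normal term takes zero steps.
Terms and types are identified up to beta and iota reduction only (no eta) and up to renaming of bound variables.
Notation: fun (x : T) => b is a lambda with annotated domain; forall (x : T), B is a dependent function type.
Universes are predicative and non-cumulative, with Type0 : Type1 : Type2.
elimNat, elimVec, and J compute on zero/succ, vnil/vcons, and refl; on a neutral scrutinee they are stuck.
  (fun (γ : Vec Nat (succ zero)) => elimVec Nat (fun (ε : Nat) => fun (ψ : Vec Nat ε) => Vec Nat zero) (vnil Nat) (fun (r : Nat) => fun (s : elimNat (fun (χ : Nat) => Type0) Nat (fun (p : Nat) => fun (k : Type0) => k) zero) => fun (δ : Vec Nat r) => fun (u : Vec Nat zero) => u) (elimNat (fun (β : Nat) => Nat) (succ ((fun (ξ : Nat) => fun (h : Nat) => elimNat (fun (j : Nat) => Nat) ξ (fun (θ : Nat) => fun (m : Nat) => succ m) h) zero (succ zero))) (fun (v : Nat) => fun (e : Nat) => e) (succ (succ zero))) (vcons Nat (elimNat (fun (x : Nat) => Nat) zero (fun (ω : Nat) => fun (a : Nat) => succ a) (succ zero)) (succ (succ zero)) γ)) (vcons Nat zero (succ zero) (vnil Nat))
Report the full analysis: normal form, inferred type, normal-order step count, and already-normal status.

resulting normal form:
  vnil Nat
the term's type:
  Vec Nat zero
normal-order step count: 12
already normal: no
first redex: a beta-redex


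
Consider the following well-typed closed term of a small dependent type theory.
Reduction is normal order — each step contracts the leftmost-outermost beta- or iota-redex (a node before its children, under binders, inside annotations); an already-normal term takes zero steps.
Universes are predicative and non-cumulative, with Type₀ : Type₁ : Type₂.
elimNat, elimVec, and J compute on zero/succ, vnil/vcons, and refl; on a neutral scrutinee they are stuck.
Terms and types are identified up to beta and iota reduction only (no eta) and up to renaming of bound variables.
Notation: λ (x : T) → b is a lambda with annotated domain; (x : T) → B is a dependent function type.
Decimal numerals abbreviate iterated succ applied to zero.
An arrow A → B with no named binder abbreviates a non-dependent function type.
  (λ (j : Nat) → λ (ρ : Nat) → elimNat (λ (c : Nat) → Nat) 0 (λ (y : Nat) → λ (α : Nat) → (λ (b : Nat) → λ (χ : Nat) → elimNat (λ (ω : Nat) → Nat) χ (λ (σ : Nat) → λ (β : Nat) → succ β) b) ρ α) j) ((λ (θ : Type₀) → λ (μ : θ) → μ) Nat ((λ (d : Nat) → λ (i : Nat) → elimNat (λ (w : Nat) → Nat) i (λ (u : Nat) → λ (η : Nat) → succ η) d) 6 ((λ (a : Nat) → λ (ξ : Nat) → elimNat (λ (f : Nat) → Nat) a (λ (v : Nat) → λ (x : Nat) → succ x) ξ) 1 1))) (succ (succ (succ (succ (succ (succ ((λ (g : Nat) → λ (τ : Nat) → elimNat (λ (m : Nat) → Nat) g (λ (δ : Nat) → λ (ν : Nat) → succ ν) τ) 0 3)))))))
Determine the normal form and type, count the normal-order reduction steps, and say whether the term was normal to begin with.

resulting normal form:
  72
type:
  Nat
normal-order step count: 98
already normal: no
first contracted redex: a beta-redex
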